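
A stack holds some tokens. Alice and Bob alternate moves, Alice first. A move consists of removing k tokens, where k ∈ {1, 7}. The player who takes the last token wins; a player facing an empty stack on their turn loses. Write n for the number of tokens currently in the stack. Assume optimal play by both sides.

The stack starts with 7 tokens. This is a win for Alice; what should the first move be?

Work bottom-up. With no move the player to move loses. Otherwise the position is W if at least one move leads to an L position for the opponent, and L if every move leads to a W.
n=0: no move → L
n=1: reaches L-position 0 → W
n=2: only reaches 1(W), which is W → L
n=3: reaches L-position 2 → W
n=4: only reaches 3(W), which is W → L
n=5: reaches L-position 4 → W
n=6: only reaches 5(W), which is W → L
n=7: reaches L-position 6 → W
From 7, the L positions reachable in one move are: 6, 0. Any move reaching one of these is winning.

Remove 1, leaving 6.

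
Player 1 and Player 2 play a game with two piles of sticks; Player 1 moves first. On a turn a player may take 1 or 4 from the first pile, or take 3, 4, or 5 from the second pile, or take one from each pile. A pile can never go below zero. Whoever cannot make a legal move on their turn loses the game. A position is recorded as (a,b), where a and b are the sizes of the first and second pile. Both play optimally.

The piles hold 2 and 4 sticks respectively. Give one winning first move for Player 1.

Move to (1,4).

Use the standard recursion: the mover loses at a terminal position; elsewhere, the mover wins exactly when some move hands the opponent an L position.
No move ever increases a pile, so every position that can arise here has a ≤ 2 and b ≤ 4; it is enough to label the cells with 0 ≤ a ≤ 2 and 0 ≤ b ≤ 4.
Every move lowers a or b (never raises either), so fill the grid row by row in increasing a, and left to right within a row: each cell's successors are then already labelled.
      b=0  b=1  b=2  b=3  b=4
a=0:    L    L    L    W    W
a=1:    W    W    W    W    L
a=2:    L    L    L    W    W
Cells with no legal move (terminal, hence L): (0,0), (0,1), (0,2).
The remaining L cells, each justified by listing all of its moves:
(1,4): →(0,4)(W), (1,1)(W), (1,0)(W), (0,3)(W) — all W, so L
(2,0): →(1,0)(W) only, which is W, so L
(2,1): →(1,1)(W), (1,0)(W) — all W, so L
(2,2): →(1,2)(W), (1,1)(W) — all W, so L
Every other cell has at least one move into one of the L cells above, so it is W.
From (2,4), the L positions reachable in one move are: (1,4), (2,1), (2,0). Any move reaching one of these is winning.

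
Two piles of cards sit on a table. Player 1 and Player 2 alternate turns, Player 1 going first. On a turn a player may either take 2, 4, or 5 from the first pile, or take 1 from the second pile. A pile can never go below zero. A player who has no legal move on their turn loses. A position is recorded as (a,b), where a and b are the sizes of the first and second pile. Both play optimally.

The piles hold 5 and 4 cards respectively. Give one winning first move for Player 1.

Classify positions by backward induction: terminal positions (no move available) are L. From any other position, the mover wins iff some move reaches an L.
No move ever increases a pile, so every position that can arise here has a ≤ 5 and b ≤ 4; it is enough to label the cells with 0 ≤ a ≤ 5 and 0 ≤ b ≤ 4.
Every move lowers a or b (never raises either), so fill the grid row by row in increasing a, and left to right within a row: each cell's successors are then already labelled.
      b=0  b=1  b=2  b=3  b=4
a=0:    L    W    L    W    L
a=1:    L    W    L    W    L
a=2:    W    L    W    L    W
a=3:    W    L    W    L    W
a=4:    W    W    W    W    W
a=5:    W    W    W    W    W
Cells with no legal move (terminal, hence L): (0,0), (1,0).
The remaining L cells, each justified by listing all of its moves:
(0,2): the only move is to (0,1)(W), a W ⇒ L
(0,4): the only move is to (0,3)(W), a W ⇒ L
(1,2): the only move is to (1,1)(W), a W ⇒ L
(1,4): the only move is to (1,3)(W), a W ⇒ L
(2,1): moves to (0,1)(W), (2,0)(W); every one is W ⇒ L
(2,3): moves to (0,3)(W), (2,2)(W); every one is W ⇒ L
(3,1): moves to (1,1)(W), (3,0)(W); every one is W ⇒ L
(3,3): moves to (1,3)(W), (3,2)(W); every one is W ⇒ L
Every other cell has at least one move into one of the L cells above, so it is W.
From (5,4), the L positions reachable in one move are: (1,4), (0,4). Any move reaching one of these is winning.

Move to (1,4).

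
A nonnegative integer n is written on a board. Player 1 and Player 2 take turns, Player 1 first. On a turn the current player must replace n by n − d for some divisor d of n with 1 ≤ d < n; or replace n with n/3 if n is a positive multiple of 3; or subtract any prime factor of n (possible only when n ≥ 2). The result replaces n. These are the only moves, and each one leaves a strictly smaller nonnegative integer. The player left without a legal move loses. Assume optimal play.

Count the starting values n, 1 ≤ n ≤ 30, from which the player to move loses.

Positions with no move are L. A position that does have a move is losing for the player to move precisely when every available move leads to a winning position for the opponent. Fill in the labels:
n=0: no move → L
n=1: no move → L
n=2: can move to 0, which is L ⇒ W
n=3: can move to 0, which is L ⇒ W
n=4: moves to 2(W), 3(W); every one is W ⇒ L
n=5: can move to 0, which is L ⇒ W
n=6: can move to 4, which is L ⇒ W
n=7: can move to 0, which is L ⇒ W
n=8: can move to 4, which is L ⇒ W
n=9: moves to 3(W), 6(W), 8(W); every one is W ⇒ L
n=10: can move to 9, which is L ⇒ W
n=11: can move to 0, which is L ⇒ W
n=12: can move to 4, which is L ⇒ W
n=13: can move to 0, which is L ⇒ W
n=14: moves to 7(W), 12(W), 13(W); every one is W ⇒ L
n=15: can move to 14, which is L ⇒ W
n=16: can move to 14, which is L ⇒ W
n=17: can move to 0, which is L ⇒ W
n=18: can move to 9, which is L ⇒ W
n=19: can move to 0, which is L ⇒ W
n=20: moves to 10(W), 15(W), 16(W), 18(W), 19(W); every one is W ⇒ L
n=21: can move to 14, which is L ⇒ W
n=22: can move to 20, which is L ⇒ W
n=23: can move to 0, which is L ⇒ W
n=24: can move to 20, which is L ⇒ W
n=25: can move to 20, which is L ⇒ W
n=26: moves to 13(W), 24(W), 25(W); every one is W ⇒ L
n=27: can move to 9, which is L ⇒ W
n=28: can move to 14, which is L ⇒ W
n=29: can move to 0, which is L ⇒ W
n=30: can move to 20, which is L ⇒ W
L entries with 1 ≤ n ≤ 30 (n=0 is outside the asked range and is not counted): n = 1, 4, 9, 14, 20, 26; that makes 6.

6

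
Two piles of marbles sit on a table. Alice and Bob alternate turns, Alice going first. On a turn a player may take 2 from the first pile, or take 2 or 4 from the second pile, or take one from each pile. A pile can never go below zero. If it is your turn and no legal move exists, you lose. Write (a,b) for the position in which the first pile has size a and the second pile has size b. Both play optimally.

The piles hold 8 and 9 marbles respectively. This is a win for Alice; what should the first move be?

Compute win/loss labels from the base case upward. A position with no move is L. Any other position is W if it can reach an L in one move, else L.
No move ever increases a pile, so every position that can arise here has a ≤ 8 and b ≤ 9; it is enough to label the cells with 0 ≤ a ≤ 8 and 0 ≤ b ≤ 9.
Every move lowers a or b (never raises either), so fill the grid row by row in increasing a, and left to right within a row: each cell's successors are then already labelled.
      b=0  b=1  b=2  b=3  b=4  b=5  b=6  b=7  b=8  b=9
a=0:    L    L    W    W    W    W    L    L    W    W
a=1:    L    W    W    L    W    W    L    W    W    L
a=2:    W    W    L    L    W    W    W    W    L    L
a=3:    W    L    L    W    W    W    W    L    L    W
a=4:    L    L    W    W    W    W    L    L    W    W
a=5:    L    W    W    L    W    W    L    W    W    L
a=6:    W    W    L    L    W    W    W    W    L    L
a=7:    W    L    L    W    W    W    W    L    L    W
a=8:    L    L    W    W    W    W    L    L    W    W
Cells with no legal move (terminal, hence L): (0,0), (0,1), (1,0).
The remaining L cells, each justified by listing all of its moves:
(0,6): only reaches (0,4)(W), (0,2)(W), all W → L
(0,7): only reaches (0,5)(W), (0,3)(W), all W → L
(1,3): only reaches (1,1)(W), (0,2)(W), all W → L
(1,6): only reaches (1,4)(W), (1,2)(W), (0,5)(W), all W → L
(1,9): only reaches (1,7)(W), (1,5)(W), (0,8)(W), all W → L
(2,2): only reaches (0,2)(W), (2,0)(W), (1,1)(W), all W → L
(2,3): only reaches (0,3)(W), (2,1)(W), (1,2)(W), all W → L
(2,8): only reaches (0,8)(W), (2,6)(W), (2,4)(W), (1,7)(W), all W → L
(2,9): only reaches (0,9)(W), (2,7)(W), (2,5)(W), (1,8)(W), all W → L
(3,1): only reaches (1,1)(W), (2,0)(W), all W → L
(3,2): only reaches (1,2)(W), (3,0)(W), (2,1)(W), all W → L
(3,7): only reaches (1,7)(W), (3,5)(W), (3,3)(W), (2,6)(W), all W → L
(3,8): only reaches (1,8)(W), (3,6)(W), (3,4)(W), (2,7)(W), all W → L
(4,0): only reaches (2,0)(W), which is W → L
(4,1): only reaches (2,1)(W), (3,0)(W), all W → L
(4,6): only reaches (2,6)(W), (4,4)(W), (4,2)(W), (3,5)(W), all W → L
(4,7): only reaches (2,7)(W), (4,5)(W), (4,3)(W), (3,6)(W), all W → L
(5,0): only reaches (3,0)(W), which is W → L
(5,3): only reaches (3,3)(W), (5,1)(W), (4,2)(W), all W → L
(5,6): only reaches (3,6)(W), (5,4)(W), (5,2)(W), (4,5)(W), all W → L
(5,9): only reaches (3,9)(W), (5,7)(W), (5,5)(W), (4,8)(W), all W → L
(6,2): only reaches (4,2)(W), (6,0)(W), (5,1)(W), all W → L
(6,3): only reaches (4,3)(W), (6,1)(W), (5,2)(W), all W → L
(6,8): only reaches (4,8)(W), (6,6)(W), (6,4)(W), (5,7)(W), all W → L
(6,9): only reaches (4,9)(W), (6,7)(W), (6,5)(W), (5,8)(W), all W → L
(7,1): only reaches (5,1)(W), (6,0)(W), all W → L
(7,2): only reaches (5,2)(W), (7,0)(W), (6,1)(W), all W → L
(7,7): only reaches (5,7)(W), (7,5)(W), (7,3)(W), (6,6)(W), all W → L
(7,8): only reaches (5,8)(W), (7,6)(W), (7,4)(W), (6,7)(W), all W → L
(8,0): only reaches (6,0)(W), which is W → L
(8,1): only reaches (6,1)(W), (7,0)(W), all W → L
(8,6): only reaches (6,6)(W), (8,4)(W), (8,2)(W), (7,5)(W), all W → L
(8,7): only reaches (6,7)(W), (8,5)(W), (8,3)(W), (7,6)(W), all W → L
Every other cell has at least one move into one of the L cells above, so it is W.
From (8,9), the L positions reachable in one move are: (6,9), (8,7), (7,8). Any move reaching one of these is winning.

Move to (6,9).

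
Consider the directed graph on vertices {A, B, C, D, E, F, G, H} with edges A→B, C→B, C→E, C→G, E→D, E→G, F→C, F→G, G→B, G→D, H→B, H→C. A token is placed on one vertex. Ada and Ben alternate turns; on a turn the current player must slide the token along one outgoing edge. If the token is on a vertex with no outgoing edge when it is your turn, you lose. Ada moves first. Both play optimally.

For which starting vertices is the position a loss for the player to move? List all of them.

Use the standard recursion: the mover loses at a terminal position; elsewhere, the mover wins exactly when some move hands the opponent an L position.
Every edge goes from a vertex to one that appears earlier in the order D, B, G, A, E, C, H, F, so processing vertices in that order labels each vertex after all of its successors.
D: no outgoing edge → L
B: no outgoing edge → L
G: W (go to B, an L position)
A: W (go to B, an L position)
E: W (go to D, an L position)
C: W (go to B, an L position)
H: W (go to B, an L position)
F: L (options C(W), G(W) are all W)
The losing starting vertices are exactly the entries labelled L in this table (3 of them).

B, D, F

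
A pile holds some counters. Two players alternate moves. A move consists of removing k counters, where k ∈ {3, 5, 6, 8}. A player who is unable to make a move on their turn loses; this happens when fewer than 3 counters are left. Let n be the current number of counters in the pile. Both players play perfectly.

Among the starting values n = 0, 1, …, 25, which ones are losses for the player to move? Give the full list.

Work bottom-up. With no move the player to move loses. Otherwise the position is W if at least one move leads to an L position for the opponent, and L if every move leads to a W.
n=0: no move → L
n=1: no move → L
n=2: no move → L
n=3: reaches L-position 0 → W
n=4: reaches L-position 1 → W
n=5: reaches L-position 2 → W
n=6: reaches L-position 1 → W
n=7: reaches L-position 2 → W
n=8: reaches L-position 2 → W
n=9: reaches L-position 1 → W
n=10: reaches L-position 2 → W
n=11: only reaches 8(W), 6(W), 5(W), 3(W), all W → L
n=12: only reaches 9(W), 7(W), 6(W), 4(W), all W → L
n=13: only reaches 10(W), 8(W), 7(W), 5(W), all W → L
n=14: reaches L-position 11 → W
n=15: reaches L-position 12 → W
n=16: reaches L-position 13 → W
n=17: reaches L-position 12 → W
n=18: reaches L-position 13 → W
n=19: reaches L-position 13 → W
n=20: reaches L-position 12 → W
n=21: reaches L-position 13 → W
n=22: only reaches 19(W), 17(W), 16(W), 14(W), all W → L
n=23: only reaches 20(W), 18(W), 17(W), 15(W), all W → L
n=24: only reaches 21(W), 19(W), 18(W), 16(W), all W → L
n=25: reaches L-position 22 → W
The losing starting values of n are exactly the entries labelled L in this table (9 of them).

0, 1, 2, 11, 12, 13, 22, 23, 24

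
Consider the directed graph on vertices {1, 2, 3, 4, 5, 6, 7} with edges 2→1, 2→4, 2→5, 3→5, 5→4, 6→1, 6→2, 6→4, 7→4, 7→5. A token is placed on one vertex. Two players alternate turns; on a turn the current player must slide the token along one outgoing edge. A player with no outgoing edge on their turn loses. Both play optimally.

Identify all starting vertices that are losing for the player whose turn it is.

Compute win/loss labels from the base case upward. A position with no move is L. Any other position is W if it can reach an L in one move, else L.
Every edge goes from a vertex to one that appears earlier in the order 4, 1, 5, 3, 2, 6, 7, so processing vertices in that order labels each vertex after all of its successors.
4: no outgoing edge → L
1: no outgoing edge → L
5: reaches L-position 4 → W
3: only reaches 5(W), which is W → L
2: reaches L-position 1 → W
6: reaches L-position 1 → W
7: reaches L-position 4 → W
The losing starting vertices are exactly the entries labelled L in this table (3 of them).

1, 3, 4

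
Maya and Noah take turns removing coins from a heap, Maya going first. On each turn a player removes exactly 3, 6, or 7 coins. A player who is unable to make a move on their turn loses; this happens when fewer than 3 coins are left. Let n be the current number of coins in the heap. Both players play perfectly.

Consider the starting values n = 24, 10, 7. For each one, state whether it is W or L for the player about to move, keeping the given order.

24: W, 10: L, 7: W

Work bottom-up. With no move the player to move loses. Otherwise the position is W if at least one move leads to an L position for the opponent, and L if every move leads to a W.
n=0: no move → L
n=1: no move → L
n=2: no move → L
n=3: reaches L-position 0 → W
n=4: reaches L-position 1 → W
n=5: reaches L-position 2 → W
n=6: reaches L-position 0 → W
n=7: reaches L-position 1 → W
n=8: reaches L-position 2 → W
n=9: reaches L-position 2 → W
n=10: only reaches 7(W), 4(W), 3(W), all W → L
n=11: only reaches 8(W), 5(W), 4(W), all W → L
n=12: only reaches 9(W), 6(W), 5(W), all W → L
n=13: reaches L-position 10 → W
n=14: reaches L-position 11 → W
n=15: reaches L-position 12 → W
n=16: reaches L-position 10 → W
n=17: reaches L-position 11 → W
n=18: reaches L-position 12 → W
n=19: reaches L-position 12 → W
n=20: only reaches 17(W), 14(W), 13(W), all W → L
n=21: only reaches 18(W), 15(W), 14(W), all W → L
n=22: only reaches 19(W), 16(W), 15(W), all W → L
n=23: reaches L-position 20 → W
n=24: reaches L-position 21 → W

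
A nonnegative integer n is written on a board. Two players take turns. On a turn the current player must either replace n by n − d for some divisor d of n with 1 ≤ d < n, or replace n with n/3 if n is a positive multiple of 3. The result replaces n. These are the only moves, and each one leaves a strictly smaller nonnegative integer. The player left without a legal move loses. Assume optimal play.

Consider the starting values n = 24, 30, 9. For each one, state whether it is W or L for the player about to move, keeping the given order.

Classify positions by backward induction: terminal positions (no move available) are L. From any other position, the mover wins iff some move reaches an L.
n=0: no move → L
n=1: no move → L
n=2: →1(L), so W
n=3: →1(L), so W
n=4: →2(W), 3(W) — all W, so L
n=5: →4(L), so W
n=6: →4(L), so W
n=7: →6(W) only, which is W, so L
n=8: →4(L), so W
n=9: →3(W), 6(W), 8(W) — all W, so L
n=10: →9(L), so W
n=11: →10(W) only, which is W, so L
n=12: →4(L), so W
n=13: →12(W) only, which is W, so L
n=14: →7(L), so W
n=15: →5(W), 10(W), 12(W), 14(W) — all W, so L
n=16: →15(L), so W
n=17: →16(W) only, which is W, so L
n=18: →9(L), so W
n=19: →18(W) only, which is W, so L
n=20: →15(L), so W
n=21: →7(L), so W
n=22: →11(L), so W
n=23: →22(W) only, which is W, so L
n=24: →23(L), so W
n=25: →20(W), 24(W) — all W, so L
n=26: →13(L), so W
n=27: →9(L), so W
n=28: →14(W), 21(W), 24(W), 26(W), 27(W) — all W, so L
n=29: →28(L), so W
n=30: →15(L), so W

24: W, 30: W, 9: L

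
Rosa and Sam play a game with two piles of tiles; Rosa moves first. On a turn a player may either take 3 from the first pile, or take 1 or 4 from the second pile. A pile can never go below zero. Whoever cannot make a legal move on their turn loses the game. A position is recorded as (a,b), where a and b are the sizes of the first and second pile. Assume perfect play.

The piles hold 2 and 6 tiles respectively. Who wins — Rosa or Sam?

Rosa wins.

Work bottom-up. With no move the player to move loses. Otherwise the position is W if at least one move leads to an L position for the opponent, and L if every move leads to a W.
No move ever increases a pile, so every position that can arise here has a ≤ 2 and b ≤ 6; it is enough to label the cells with 0 ≤ a ≤ 2 and 0 ≤ b ≤ 6.
Every move lowers a or b (never raises either), so fill the grid row by row in increasing a, and left to right within a row: each cell's successors are then already labelled.
      b=0  b=1  b=2  b=3  b=4  b=5  b=6
a=0:    L    W    L    W    W    L    W
a=1:    L    W    L    W    W    L    W
a=2:    L    W    L    W    W    L    W
Cells with no legal move (terminal, hence L): (0,0), (1,0), (2,0).
The remaining L cells, each justified by listing all of its moves:
(0,2): L (sole option (0,1)(W) is W)
(0,5): L (options (0,4)(W), (0,1)(W) are all W)
(1,2): L (sole option (1,1)(W) is W)
(1,5): L (options (1,4)(W), (1,1)(W) are all W)
(2,2): L (sole option (2,1)(W) is W)
(2,5): L (options (2,4)(W), (2,1)(W) are all W)
Every other cell has at least one move into one of the L cells above, so it is W.
From (2,6) Rosa can move to (2,5), reaching an L position.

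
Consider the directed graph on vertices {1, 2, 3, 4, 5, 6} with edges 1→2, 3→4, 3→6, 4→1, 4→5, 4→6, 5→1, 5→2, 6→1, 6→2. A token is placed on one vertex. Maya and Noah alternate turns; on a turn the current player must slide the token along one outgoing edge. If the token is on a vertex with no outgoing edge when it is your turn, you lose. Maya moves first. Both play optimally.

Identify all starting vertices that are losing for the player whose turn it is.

Positions with no move are L. A position that does have a move is losing for the player to move precisely when every available move leads to a winning position for the opponent. Fill in the labels:
Every edge goes from a vertex to one that appears earlier in the order 2, 1, 6, 5, 4, 3, so processing vertices in that order labels each vertex after all of its successors.
2: no outgoing edge → L
1: →2(L), so W
6: →2(L), so W
5: →2(L), so W
4: →5(W), 6(W), 1(W) — all W, so L
3: →4(L), so W
The losing starting vertices are exactly the entries labelled L in this table (2 of them).

2, 4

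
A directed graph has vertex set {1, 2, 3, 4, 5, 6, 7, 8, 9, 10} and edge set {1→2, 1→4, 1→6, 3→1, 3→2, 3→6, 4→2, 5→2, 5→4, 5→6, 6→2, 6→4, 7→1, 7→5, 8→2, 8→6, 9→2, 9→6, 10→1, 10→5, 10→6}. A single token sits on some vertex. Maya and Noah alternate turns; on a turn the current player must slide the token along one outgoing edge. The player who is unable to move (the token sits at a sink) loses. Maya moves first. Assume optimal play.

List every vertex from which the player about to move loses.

2, 7, 10

Build the W/L table. Terminal = L. A non-terminal position is W if it has a move to some L; otherwise it is L.
Every edge goes from a vertex to one that appears earlier in the order 2, 4, 6, 5, 1, 3, 10, 9, 7, 8, so processing vertices in that order labels each vertex after all of its successors.
2: no outgoing edge → L
4: can move to 2, which is L ⇒ W
6: can move to 2, which is L ⇒ W
5: can move to 2, which is L ⇒ W
1: can move to 2, which is L ⇒ W
3: can move to 2, which is L ⇒ W
10: moves to 1(W), 5(W), 6(W); every one is W ⇒ L
9: can move to 2, which is L ⇒ W
7: moves to 1(W), 5(W); every one is W ⇒ L
8: can move to 2, which is L ⇒ W
The losing starting vertices are exactly the entries labelled L in this table (3 of them).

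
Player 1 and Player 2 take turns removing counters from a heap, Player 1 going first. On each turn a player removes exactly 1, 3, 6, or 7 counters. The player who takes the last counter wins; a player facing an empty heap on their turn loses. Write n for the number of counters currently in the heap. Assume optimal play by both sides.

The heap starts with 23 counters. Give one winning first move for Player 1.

Remove 7, leaving 16.

Label each position W (a win for the player to move) or L (a loss). A position with no legal move is L; any other position is W exactly when some move reaches an L, and L when every move reaches a W.
n=0: no move → L
n=1: can move to 0, which is L ⇒ W
n=2: the only move is to 1(W), a W ⇒ L
n=3: can move to 2, which is L ⇒ W
n=4: moves to 3(W), 1(W); every one is W ⇒ L
n=5: can move to 4, which is L ⇒ W
n=6: can move to 0, which is L ⇒ W
n=7: can move to 4, which is L ⇒ W
n=8: can move to 2, which is L ⇒ W
n=9: can move to 2, which is L ⇒ W
n=10: can move to 4, which is L ⇒ W
n=11: can move to 4, which is L ⇒ W
n=12: moves to 11(W), 9(W), 6(W), 5(W); every one is W ⇒ L
n=13: can move to 12, which is L ⇒ W
n=14: moves to 13(W), 11(W), 8(W), 7(W); every one is W ⇒ L
n=15: can move to 14, which is L ⇒ W
n=16: moves to 15(W), 13(W), 10(W), 9(W); every one is W ⇒ L
n=17: can move to 16, which is L ⇒ W
n=18: can move to 12, which is L ⇒ W
n=19: can move to 16, which is L ⇒ W
n=20: can move to 14, which is L ⇒ W
n=21: can move to 14, which is L ⇒ W
n=22: can move to 16, which is L ⇒ W
n=23: can move to 16, which is L ⇒ W
From 23, the L positions reachable in one move are: 16.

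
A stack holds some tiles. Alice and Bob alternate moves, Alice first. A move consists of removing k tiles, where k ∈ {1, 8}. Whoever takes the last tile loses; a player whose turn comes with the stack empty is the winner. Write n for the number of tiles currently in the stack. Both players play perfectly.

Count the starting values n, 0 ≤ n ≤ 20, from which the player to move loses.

9

Compute win/loss labels from the base case upward. A position with no move is W. Any other position is W if it can reach an L in one move, else L.
n=0: no move; the opponent has just taken the last tile and therefore loses → W
n=1: →0(W) only, which is W, so L
n=2: →1(L), so W
n=3: →2(W) only, which is W, so L
n=4: →3(L), so W
n=5: →4(W) only, which is W, so L
n=6: →5(L), so W
n=7: →6(W) only, which is W, so L
n=8: →7(L), so W
n=9: →1(L), so W
n=10: →9(W), 2(W) — all W, so L
n=11: →10(L), so W
n=12: →11(W), 4(W) — all W, so L
n=13: →12(L), so W
n=14: →13(W), 6(W) — all W, so L
n=15: →14(L), so W
n=16: →15(W), 8(W) — all W, so L
n=17: →16(L), so W
n=18: →10(L), so W
n=19: →18(W), 11(W) — all W, so L
n=20: →19(L), so W
L entries with 0 ≤ n ≤ 20: n = 1, 3, 5, 7, 10, 12, 14, 16, 19; that makes 9.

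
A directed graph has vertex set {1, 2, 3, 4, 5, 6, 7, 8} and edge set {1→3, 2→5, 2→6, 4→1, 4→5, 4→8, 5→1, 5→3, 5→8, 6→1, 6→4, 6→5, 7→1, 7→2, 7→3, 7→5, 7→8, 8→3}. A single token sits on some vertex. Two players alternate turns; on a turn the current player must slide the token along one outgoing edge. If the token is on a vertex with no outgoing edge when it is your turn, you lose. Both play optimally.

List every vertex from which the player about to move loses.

Compute win/loss labels from the base case upward. A position with no move is L. Any other position is W if it can reach an L in one move, else L.
Every edge goes from a vertex to one that appears earlier in the order 3, 1, 8, 5, 4, 6, 2, 7, so processing vertices in that order labels each vertex after all of its successors.
3: no outgoing edge → L
1: reaches L-position 3 → W
8: reaches L-position 3 → W
5: reaches L-position 3 → W
4: only reaches 5(W), 8(W), 1(W), all W → L
6: reaches L-position 4 → W
2: only reaches 6(W), 5(W), all W → L
7: reaches L-position 2 → W
The losing starting vertices are exactly the entries labelled L in this table (3 of them).

2, 3, 4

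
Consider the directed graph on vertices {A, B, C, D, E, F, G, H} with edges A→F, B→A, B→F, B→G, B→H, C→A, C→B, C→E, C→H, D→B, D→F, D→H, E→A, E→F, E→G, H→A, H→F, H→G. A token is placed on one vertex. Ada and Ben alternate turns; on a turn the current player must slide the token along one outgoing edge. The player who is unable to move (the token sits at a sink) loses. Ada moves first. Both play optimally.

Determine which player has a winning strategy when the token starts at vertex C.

Compute win/loss labels from the base case upward. A position with no move is L. Any other position is W if it can reach an L in one move, else L.
Every edge goes from a vertex to one that appears earlier in the order G, F, A, H, E, B, C, D, so processing vertices in that order labels each vertex after all of its successors.
G: no outgoing edge → L
F: no outgoing edge → L
A: can move to F, which is L ⇒ W
H: can move to F, which is L ⇒ W
E: can move to F, which is L ⇒ W
B: can move to F, which is L ⇒ W
C: moves to B(W), E(W), H(W), A(W); every one is W ⇒ L
D: can move to F, which is L ⇒ W
Every move from C reaches a W position, so the mover loses.

Ben wins.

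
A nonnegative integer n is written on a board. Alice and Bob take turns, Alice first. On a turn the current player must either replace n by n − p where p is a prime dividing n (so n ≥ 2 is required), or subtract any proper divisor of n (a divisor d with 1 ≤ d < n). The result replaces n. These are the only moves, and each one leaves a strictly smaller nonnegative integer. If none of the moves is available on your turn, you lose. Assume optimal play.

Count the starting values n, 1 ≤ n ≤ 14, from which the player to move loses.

4

Build the W/L table. Terminal = L. A non-terminal position is W if it has a move to some L; otherwise it is L.
n=0: no move → L
n=1: no move → L
n=2: W (go to 0, an L position)
n=3: W (go to 0, an L position)
n=4: L (options 2(W), 3(W) are all W)
n=5: W (go to 0, an L position)
n=6: W (go to 4, an L position)
n=7: W (go to 0, an L position)
n=8: W (go to 4, an L position)
n=9: L (options 6(W), 8(W) are all W)
n=10: W (go to 9, an L position)
n=11: W (go to 0, an L position)
n=12: W (go to 9, an L position)
n=13: W (go to 0, an L position)
n=14: L (options 7(W), 12(W), 13(W) are all W)
L entries with 1 ≤ n ≤ 14 (n=0 is outside the asked range and is not counted): n = 1, 4, 9, 14; that makes 4.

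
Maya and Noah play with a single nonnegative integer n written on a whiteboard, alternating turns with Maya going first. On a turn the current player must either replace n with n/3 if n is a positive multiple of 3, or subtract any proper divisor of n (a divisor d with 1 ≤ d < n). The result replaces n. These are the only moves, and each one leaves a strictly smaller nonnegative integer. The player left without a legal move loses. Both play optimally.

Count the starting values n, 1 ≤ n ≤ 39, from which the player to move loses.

14

Label each position W (a win for the player to move) or L (a loss). A position with no legal move is L; any other position is W exactly when some move reaches an L, and L when every move reaches a W.
n=0: no move → L
n=1: no move → L
n=2: reaches L-position 1 → W
n=3: reaches L-position 1 → W
n=4: only reaches 2(W), 3(W), all W → L
n=5: reaches L-position 4 → W
n=6: reaches L-position 4 → W
n=7: only reaches 6(W), which is W → L
n=8: reaches L-position 4 → W
n=9: only reaches 3(W), 6(W), 8(W), all W → L
n=10: reaches L-position 9 → W
n=11: only reaches 10(W), which is W → L
n=12: reaches L-position 4 → W
n=13: only reaches 12(W), which is W → L
n=14: reaches L-position 7 → W
n=15: only reaches 5(W), 10(W), 12(W), 14(W), all W → L
n=16: reaches L-position 15 → W
n=17: only reaches 16(W), which is W → L
n=18: reaches L-position 9 → W
n=19: only reaches 18(W), which is W → L
n=20: reaches L-position 15 → W
n=21: reaches L-position 7 → W
n=22: reaches L-position 11 → W
n=23: only reaches 22(W), which is W → L
n=24: reaches L-position 23 → W
n=25: only reaches 20(W), 24(W), all W → L
n=26: reaches L-position 13 → W
n=27: reaches L-position 9 → W
n=28: only reaches 14(W), 21(W), 24(W), 26(W), 27(W), all W → L
n=29: reaches L-position 28 → W
n=30: reaches L-position 15 → W
n=31: only reaches 30(W), which is W → L
n=32: reaches L-position 28 → W
n=33: reaches L-position 11 → W
n=34: reaches L-position 17 → W
n=35: reaches L-position 28 → W
n=36: only reaches 12(W), 18(W), 24(W), 27(W), 30(W), 32(W), 33(W), 34(W), 35(W), all W → L
n=37: reaches L-position 36 → W
n=38: reaches L-position 19 → W
n=39: reaches L-position 13 → W
L entries with 1 ≤ n ≤ 39 (n=0 is outside the asked range and is not counted): n = 1, 4, 7, 9, 11, 13, 15, 17, 19, 23, 25, 28, 31, 36; that makes 14.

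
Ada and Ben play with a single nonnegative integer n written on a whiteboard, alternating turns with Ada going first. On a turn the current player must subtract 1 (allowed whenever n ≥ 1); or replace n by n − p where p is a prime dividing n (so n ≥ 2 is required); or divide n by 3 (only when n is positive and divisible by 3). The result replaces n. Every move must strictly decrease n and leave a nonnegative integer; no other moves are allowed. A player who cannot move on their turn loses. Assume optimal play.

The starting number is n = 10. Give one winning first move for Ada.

Move to 8.

Positions with no move are L. A position that does have a move is losing for the player to move precisely when every available move leads to a winning position for the opponent. Fill in the labels:
n=0: no move → L
n=1: reaches L-position 0 → W
n=2: reaches L-position 0 → W
n=3: reaches L-position 0 → W
n=4: only reaches 2(W), 3(W), all W → L
n=5: reaches L-position 0 → W
n=6: reaches L-position 4 → W
n=7: reaches L-position 0 → W
n=8: only reaches 6(W), 7(W), all W → L
n=9: reaches L-position 8 → W
n=10: reaches L-position 8 → W
From 10, the L positions reachable in one move are: 8.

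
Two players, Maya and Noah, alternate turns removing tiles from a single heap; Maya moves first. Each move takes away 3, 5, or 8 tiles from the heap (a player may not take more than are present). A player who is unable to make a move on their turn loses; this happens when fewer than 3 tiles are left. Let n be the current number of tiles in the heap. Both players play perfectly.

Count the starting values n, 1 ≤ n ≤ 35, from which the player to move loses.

Use the standard recursion: the mover loses at a terminal position; elsewhere, the mover wins exactly when some move hands the opponent an L position.
n=0: no move → L
n=1: no move → L
n=2: no move → L
n=3: →0(L), so W
n=4: →1(L), so W
n=5: →2(L), so W
n=6: →1(L), so W
n=7: →2(L), so W
n=8: →0(L), so W
n=9: →1(L), so W
n=10: →2(L), so W
n=11: →8(W), 6(W), 3(W) — all W, so L
n=12: →9(W), 7(W), 4(W) — all W, so L
n=13: →10(W), 8(W), 5(W) — all W, so L
n=14: →11(L), so W
n=15: →12(L), so W
n=16: →13(L), so W
n=17: →12(L), so W
n=18: →13(L), so W
n=19: →11(L), so W
n=20: →12(L), so W
n=21: →13(L), so W
n=22: →19(W), 17(W), 14(W) — all W, so L
n=23: →20(W), 18(W), 15(W) — all W, so L
n=24: →21(W), 19(W), 16(W) — all W, so L
n=25: →22(L), so W
n=26: →23(L), so W
n=27: →24(L), so W
n=28: →23(L), so W
n=29: →24(L), so W
n=30: →22(L), so W
n=31: →23(L), so W
n=32: →24(L), so W
n=33: →30(W), 28(W), 25(W) — all W, so L
n=34: →31(W), 29(W), 26(W) — all W, so L
n=35: →32(W), 30(W), 27(W) — all W, so L
L entries with 1 ≤ n ≤ 35 (n=0 is outside the asked range and is not counted): n = 1, 2, 11, 12, 13, 22, 23, 24, 33, 34, 35; that makes 11.

11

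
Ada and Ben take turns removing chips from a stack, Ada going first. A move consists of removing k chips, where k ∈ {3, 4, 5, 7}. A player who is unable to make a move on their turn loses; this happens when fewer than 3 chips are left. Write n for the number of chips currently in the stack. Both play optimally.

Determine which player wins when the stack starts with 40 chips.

Ben wins.

Build the W/L table. Terminal = L. A non-terminal position is W if it has a move to some L; otherwise it is L.
n=0: no move → L
n=1: no move → L
n=2: no move → L
n=3: can move to 0, which is L ⇒ W
n=4: can move to 1, which is L ⇒ W
n=5: can move to 2, which is L ⇒ W
n=6: can move to 2, which is L ⇒ W
n=7: can move to 2, which is L ⇒ W
n=8: can move to 1, which is L ⇒ W
n=9: can move to 2, which is L ⇒ W
n=10: moves to 7(W), 6(W), 5(W), 3(W); every one is W ⇒ L
n=11: moves to 8(W), 7(W), 6(W), 4(W); every one is W ⇒ L
n=12: moves to 9(W), 8(W), 7(W), 5(W); every one is W ⇒ L
n=13: can move to 10, which is L ⇒ W
n=14: can move to 11, which is L ⇒ W
n=15: can move to 12, which is L ⇒ W
n=16: can move to 12, which is L ⇒ W
n=17: can move to 12, which is L ⇒ W
n=18: can move to 11, which is L ⇒ W
n=19: can move to 12, which is L ⇒ W
n=20: moves to 17(W), 16(W), 15(W), 13(W); every one is W ⇒ L
n=21: moves to 18(W), 17(W), 16(W), 14(W); every one is W ⇒ L
n=22: moves to 19(W), 18(W), 17(W), 15(W); every one is W ⇒ L
n=23: can move to 20, which is L ⇒ W
n=24: can move to 21, which is L ⇒ W
n=25: can move to 22, which is L ⇒ W
n=26: can move to 22, which is L ⇒ W
n=27: can move to 22, which is L ⇒ W
n=28: can move to 21, which is L ⇒ W
n=29: can move to 22, which is L ⇒ W
n=30: moves to 27(W), 26(W), 25(W), 23(W); every one is W ⇒ L
n=31: moves to 28(W), 27(W), 26(W), 24(W); every one is W ⇒ L
n=32: moves to 29(W), 28(W), 27(W), 25(W); every one is W ⇒ L
n=33: can move to 30, which is L ⇒ W
n=34: can move to 31, which is L ⇒ W
n=35: can move to 32, which is L ⇒ W
n=36: can move to 32, which is L ⇒ W
n=37: can move to 32, which is L ⇒ W
n=38: can move to 31, which is L ⇒ W
n=39: can move to 32, which is L ⇒ W
n=40: moves to 37(W), 36(W), 35(W), 33(W); every one is W ⇒ L
Every move from 40 reaches a W position, so the mover loses.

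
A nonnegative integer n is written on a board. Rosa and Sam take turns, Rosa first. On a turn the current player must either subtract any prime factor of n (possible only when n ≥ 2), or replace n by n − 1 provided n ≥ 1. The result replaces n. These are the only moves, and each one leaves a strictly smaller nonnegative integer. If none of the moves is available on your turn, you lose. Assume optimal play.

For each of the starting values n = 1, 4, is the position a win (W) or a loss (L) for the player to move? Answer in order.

1: W, 4: L

Work bottom-up. With no move the player to move loses. Otherwise the position is W if at least one move leads to an L position for the opponent, and L if every move leads to a W.
n=0: no move → L
n=1: can move to 0, which is L ⇒ W
n=2: can move to 0, which is L ⇒ W
n=3: can move to 0, which is L ⇒ W
n=4: moves to 2(W), 3(W); every one is W ⇒ L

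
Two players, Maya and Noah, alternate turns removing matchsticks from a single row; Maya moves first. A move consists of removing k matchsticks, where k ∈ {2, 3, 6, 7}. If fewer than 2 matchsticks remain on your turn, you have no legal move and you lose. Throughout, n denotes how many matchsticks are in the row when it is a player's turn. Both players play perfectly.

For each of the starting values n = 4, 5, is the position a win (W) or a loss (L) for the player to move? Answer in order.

4: W, 5: L

Build the W/L table. Terminal = L. A non-terminal position is W if it has a move to some L; otherwise it is L.
n=0: no move → L
n=1: no move → L
n=2: W (go to 0, an L position)
n=3: W (go to 1, an L position)
n=4: W (go to 1, an L position)
n=5: L (options 3(W), 2(W) are all W)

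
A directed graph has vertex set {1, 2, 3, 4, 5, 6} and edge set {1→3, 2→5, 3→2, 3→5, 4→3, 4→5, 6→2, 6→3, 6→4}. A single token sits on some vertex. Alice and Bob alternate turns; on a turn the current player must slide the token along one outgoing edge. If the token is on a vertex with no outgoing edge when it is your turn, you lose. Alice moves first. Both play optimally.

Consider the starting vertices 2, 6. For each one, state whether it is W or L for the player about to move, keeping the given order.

2: W, 6: L

Use the standard recursion: the mover loses at a terminal position; elsewhere, the mover wins exactly when some move hands the opponent an L position.
Every edge goes from a vertex to one that appears earlier in the order 5, 2, 3, 4, 1, 6, so processing vertices in that order labels each vertex after all of its successors.
5: no outgoing edge → L
2: reaches L-position 5 → W
3: reaches L-position 5 → W
4: reaches L-position 5 → W
1: only reaches 3(W), which is W → L
6: only reaches 4(W), 3(W), 2(W), all W → L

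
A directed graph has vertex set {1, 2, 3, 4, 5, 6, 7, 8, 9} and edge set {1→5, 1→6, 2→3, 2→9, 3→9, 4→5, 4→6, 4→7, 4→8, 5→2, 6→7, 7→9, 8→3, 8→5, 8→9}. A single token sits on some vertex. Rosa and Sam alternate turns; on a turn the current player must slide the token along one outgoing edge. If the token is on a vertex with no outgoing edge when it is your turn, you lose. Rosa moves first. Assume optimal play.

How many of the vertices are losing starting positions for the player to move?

3

Compute win/loss labels from the base case upward. A position with no move is L. Any other position is W if it can reach an L in one move, else L.
Every edge goes from a vertex to one that appears earlier in the order 9, 3, 7, 2, 5, 6, 8, 4, 1, so processing vertices in that order labels each vertex after all of its successors.
9: no outgoing edge → L
3: can move to 9, which is L ⇒ W
7: can move to 9, which is L ⇒ W
2: can move to 9, which is L ⇒ W
5: the only move is to 2(W), a W ⇒ L
6: the only move is to 7(W), a W ⇒ L
8: can move to 5, which is L ⇒ W
4: can move to 6, which is L ⇒ W
1: can move to 6, which is L ⇒ W
The L vertices are 5, 6, 9; that is 3 in all.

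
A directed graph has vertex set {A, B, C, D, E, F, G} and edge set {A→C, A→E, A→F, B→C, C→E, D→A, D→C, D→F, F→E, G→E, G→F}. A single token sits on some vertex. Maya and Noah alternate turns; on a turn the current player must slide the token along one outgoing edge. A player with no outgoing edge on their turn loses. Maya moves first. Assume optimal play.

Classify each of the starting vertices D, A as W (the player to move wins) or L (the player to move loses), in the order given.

Work bottom-up. With no move the player to move loses. Otherwise the position is W if at least one move leads to an L position for the opponent, and L if every move leads to a W.
Every edge goes from a vertex to one that appears earlier in the order E, F, C, A, B, D, G, so processing vertices in that order labels each vertex after all of its successors.
E: no outgoing edge → L
F: W (go to E, an L position)
C: W (go to E, an L position)
A: W (go to E, an L position)
B: L (sole option C(W) is W)
D: L (options A(W), C(W), F(W) are all W)
G: W (go to E, an L position)

D: L, A: W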